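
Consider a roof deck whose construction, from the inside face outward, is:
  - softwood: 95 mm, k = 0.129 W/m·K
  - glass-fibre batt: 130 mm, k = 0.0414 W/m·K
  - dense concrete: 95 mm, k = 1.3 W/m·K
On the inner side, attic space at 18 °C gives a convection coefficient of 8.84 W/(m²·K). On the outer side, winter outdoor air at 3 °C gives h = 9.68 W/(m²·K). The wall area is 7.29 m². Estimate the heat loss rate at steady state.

Q ≈ 26.2 W

Model the wall as resistances in series:
R_inner film = 1/(h_i·A) = 1/(8.84×7.29) = 0.01552 K/W
R_softwood = L/(kA) = 0.095/(0.129×7.29) = 0.101 K/W
R_glass-fibre batt = L/(kA) = 0.13/(0.0414×7.29) = 0.4307 K/W
R_dense concrete = L/(kA) = 0.095/(1.3×7.29) = 0.01002 K/W
R_outer film = 1/(h_o·A) = 1/(9.68×7.29) = 0.01417 K/W
R_total = 0.5715 K/W
Q = ΔT / R_total = 15 / 0.5715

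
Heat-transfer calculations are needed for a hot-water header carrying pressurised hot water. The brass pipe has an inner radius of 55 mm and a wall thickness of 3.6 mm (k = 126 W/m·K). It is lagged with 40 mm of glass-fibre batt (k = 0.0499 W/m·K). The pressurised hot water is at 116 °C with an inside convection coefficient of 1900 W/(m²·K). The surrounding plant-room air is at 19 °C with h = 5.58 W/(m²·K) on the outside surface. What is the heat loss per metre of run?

Treating each annulus and film as a series resistance:
R_inner film = 1/(h_i·2πr₁L) = 1/(1900×2π×0.055×1) = 0.001523 K/W
R_brass pipe wall = ln(58.6/55)/(2π×126×1) = 8.008×10^-5 K/W
R_glass-fibre batt = ln(98.6/58.6)/(2π×0.0499×1) = 1.66 K/W
R_outer film = 1/(h_o·2πr_oL) = 1/(5.58×2π×0.0986×1) = 0.2893 K/W
R_total = 1.95 K/W
Q = ΔT/R_total = 97/1.95

q′ ≈ 49.7 W/m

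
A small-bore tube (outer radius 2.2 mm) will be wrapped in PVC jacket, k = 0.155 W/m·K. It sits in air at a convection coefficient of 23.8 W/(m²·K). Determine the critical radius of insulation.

r_cr ≈ 6.51 mm

For a cylinder r_cr = k/h = 0.155/23.8
r_cr = 6.51 mm; since the bare radius (2.2 mm) is below r_cr, adding a thin layer of insulation will *increase* heat loss.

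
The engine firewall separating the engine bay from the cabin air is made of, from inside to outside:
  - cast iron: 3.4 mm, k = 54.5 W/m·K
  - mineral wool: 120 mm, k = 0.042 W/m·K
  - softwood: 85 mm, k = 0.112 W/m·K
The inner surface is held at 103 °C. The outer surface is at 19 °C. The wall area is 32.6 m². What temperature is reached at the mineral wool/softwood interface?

T ≈ 36.6 °C

Series thermal resistances:
R_cast iron = L/(kA) = 0.0034/(54.5×32.6) = 1.914×10^-6 K/W
R_mineral wool = L/(kA) = 0.12/(0.042×32.6) = 0.08764 K/W
R_softwood = L/(kA) = 0.085/(0.112×32.6) = 0.02328 K/W
R_total = 0.1109 K/W;  Q = ΔT/R_total = 84/0.1109 = 757.3 W
T_interface = T_inner − Q·ΣR(inner→interface) = 103 − 757×0.08764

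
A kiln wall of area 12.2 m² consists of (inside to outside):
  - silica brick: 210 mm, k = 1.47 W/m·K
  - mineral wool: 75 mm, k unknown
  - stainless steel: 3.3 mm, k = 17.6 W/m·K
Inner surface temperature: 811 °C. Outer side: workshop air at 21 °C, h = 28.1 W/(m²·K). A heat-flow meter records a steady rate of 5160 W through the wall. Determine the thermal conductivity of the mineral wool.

Model the wall as resistances in series:
R_silica brick = L/(kA) = 0.21/(1.47×12.2) = 0.01171 K/W
R_stainless steel = L/(kA) = 0.0033/(17.6×12.2) = 1.537×10^-5 K/W
R_outer film = 1/(h_o·A) = 1/(28.1×12.2) = 0.002917 K/W
Sum of known resistances R_other = 0.01464 K/W
Total R = ΔT/Q = 790/5160 = 0.1531 K/W
R_mineral wool = R_total − R_other = 0.1385 K/W
k = L/(R·A) = 0.075/(0.1385×12.2)

k ≈ 0.0444 W/(m·K)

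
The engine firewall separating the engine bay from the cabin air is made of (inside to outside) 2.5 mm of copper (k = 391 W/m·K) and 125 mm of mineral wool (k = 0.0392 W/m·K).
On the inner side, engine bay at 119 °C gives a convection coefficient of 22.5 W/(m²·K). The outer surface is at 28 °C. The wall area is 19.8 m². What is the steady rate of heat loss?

Q ≈ 557 W

Thermal resistances in series:
R_inner film = 1/(h_i·A) = 1/(22.5×19.8) = 0.002245 K/W
R_copper = L/(kA) = 0.0025/(391×19.8) = 3.229×10^-7 K/W
R_mineral wool = L/(kA) = 0.125/(0.0392×19.8) = 0.161 K/W
R_total = 0.1633 K/W
Q = ΔT / R_total = 91 / 0.1633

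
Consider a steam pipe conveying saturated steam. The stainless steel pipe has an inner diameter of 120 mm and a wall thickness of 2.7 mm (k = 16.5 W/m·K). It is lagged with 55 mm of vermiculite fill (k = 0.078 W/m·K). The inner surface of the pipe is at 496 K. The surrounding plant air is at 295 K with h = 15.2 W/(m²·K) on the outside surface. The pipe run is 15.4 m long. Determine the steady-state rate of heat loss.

Q ≈ 2250 W

Cylindrical conduction, so R = ln(r₂/r₁)/(2πkL) per layer, in series:
R_stainless steel pipe wall = ln(62.7/60)/(2π×16.5×15.4) = 2.757×10^-5 K/W
R_vermiculite fill = ln(117.7/62.7)/(2π×0.078×15.4) = 0.08344 K/W
R_outer film = 1/(h_o·2πr_oL) = 1/(15.2×2π×0.1177×15.4) = 0.005777 K/W
R_total = 0.08925 K/W
Q = ΔT/R_total = 201/0.08925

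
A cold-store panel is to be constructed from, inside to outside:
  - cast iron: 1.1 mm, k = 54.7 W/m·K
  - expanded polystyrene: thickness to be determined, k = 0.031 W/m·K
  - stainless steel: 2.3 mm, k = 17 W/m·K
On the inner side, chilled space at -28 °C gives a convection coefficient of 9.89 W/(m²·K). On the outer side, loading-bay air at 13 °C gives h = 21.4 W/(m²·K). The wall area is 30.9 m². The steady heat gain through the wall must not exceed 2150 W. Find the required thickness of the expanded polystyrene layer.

L ≈ 13.7 mm

Treating each layer as a thermal resistance in series:
R_inner film = 1/(h_i·A) = 1/(9.89×30.9) = 0.003272 K/W
R_cast iron = L/(kA) = 0.0011/(54.7×30.9) = 6.508×10^-7 K/W
R_stainless steel = L/(kA) = 0.0023/(17×30.9) = 4.378×10^-6 K/W
R_outer film = 1/(h_o·A) = 1/(21.4×30.9) = 0.001512 K/W
Sum of the known resistances R_other = 0.00479 K/W
Required total resistance R_tot = ΔT/Q_allow = 41/2150 = 0.01907 K/W
R_expanded polystyrene = R_tot − R_other = 0.01428 K/W
L = R·k·A = 0.01428×0.031×30.9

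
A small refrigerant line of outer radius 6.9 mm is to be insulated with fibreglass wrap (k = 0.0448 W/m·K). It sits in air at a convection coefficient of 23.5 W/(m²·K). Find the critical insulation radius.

r_cr ≈ 1.91 mm

For a cylinder r_cr = k/h = 0.0448/23.5
r_cr = 1.91 mm; since the bare radius (6.9 mm) is above r_cr, any added insulation will reduce heat loss.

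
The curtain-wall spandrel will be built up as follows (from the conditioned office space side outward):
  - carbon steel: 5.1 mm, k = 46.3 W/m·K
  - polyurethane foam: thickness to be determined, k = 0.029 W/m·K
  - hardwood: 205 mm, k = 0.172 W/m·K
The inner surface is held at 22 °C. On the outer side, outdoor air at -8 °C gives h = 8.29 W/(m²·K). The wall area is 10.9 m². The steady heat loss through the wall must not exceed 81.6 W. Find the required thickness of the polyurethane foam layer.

Series thermal resistances:
R_carbon steel = L/(kA) = 0.0051/(46.3×10.9) = 1.011×10^-5 K/W
R_hardwood = L/(kA) = 0.205/(0.172×10.9) = 0.1093 K/W
R_outer film = 1/(h_o·A) = 1/(8.29×10.9) = 0.01107 K/W
Sum of the known resistances R_other = 0.1204 K/W
Required total resistance R_tot = ΔT/Q_allow = 30/81.6 = 0.3676 K/W
R_polyurethane foam = R_tot − R_other = 0.2472 K/W
L = R·k·A = 0.2472×0.029×10.9

L ≈ 78.1 mm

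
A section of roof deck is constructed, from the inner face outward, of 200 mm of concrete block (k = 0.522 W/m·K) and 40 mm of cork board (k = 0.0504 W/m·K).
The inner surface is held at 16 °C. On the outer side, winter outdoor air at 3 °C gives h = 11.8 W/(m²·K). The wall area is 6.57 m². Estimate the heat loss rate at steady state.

Model the wall as resistances in series:
R_concrete block = L/(kA) = 0.2/(0.522×6.57) = 0.05832 K/W
R_cork board = L/(kA) = 0.04/(0.0504×6.57) = 0.1208 K/W
R_outer film = 1/(h_o·A) = 1/(11.8×6.57) = 0.0129 K/W
R_total = 0.192 K/W
Q = ΔT / R_total = 13 / 0.192

Q ≈ 67.7 W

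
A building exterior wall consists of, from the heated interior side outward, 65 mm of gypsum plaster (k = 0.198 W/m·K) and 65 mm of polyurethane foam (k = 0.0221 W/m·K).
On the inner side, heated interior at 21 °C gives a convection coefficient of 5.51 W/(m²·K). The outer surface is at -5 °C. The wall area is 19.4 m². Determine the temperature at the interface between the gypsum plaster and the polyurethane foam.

Treating each layer as a thermal resistance in series:
R_inner film = 1/(h_i·A) = 1/(5.51×19.4) = 0.009355 K/W
R_gypsum plaster = L/(kA) = 0.065/(0.198×19.4) = 0.01692 K/W
R_polyurethane foam = L/(kA) = 0.065/(0.0221×19.4) = 0.1516 K/W
R_total = 0.1779 K/W;  Q = ΔT/R_total = 26/0.1779 = 146.2 W
T_interface = T_inner − Q·ΣR(inner→interface) = 21 − 146×0.02628

T ≈ 17.2 °C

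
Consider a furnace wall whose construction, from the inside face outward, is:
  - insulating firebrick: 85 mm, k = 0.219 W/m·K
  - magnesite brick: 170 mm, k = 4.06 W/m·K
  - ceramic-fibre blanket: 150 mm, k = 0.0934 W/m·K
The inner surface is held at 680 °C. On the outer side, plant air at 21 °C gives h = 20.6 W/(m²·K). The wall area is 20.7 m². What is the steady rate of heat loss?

Q ≈ 6540 W

Thermal resistances in series:
R_insulating firebrick = L/(kA) = 0.085/(0.219×20.7) = 0.01875 K/W
R_magnesite brick = L/(kA) = 0.17/(4.06×20.7) = 0.002023 K/W
R_ceramic-fibre blanket = L/(kA) = 0.15/(0.0934×20.7) = 0.07758 K/W
R_outer film = 1/(h_o·A) = 1/(20.6×20.7) = 0.002345 K/W
R_total = 0.1007 K/W
Q = ΔT / R_total = 659 / 0.1007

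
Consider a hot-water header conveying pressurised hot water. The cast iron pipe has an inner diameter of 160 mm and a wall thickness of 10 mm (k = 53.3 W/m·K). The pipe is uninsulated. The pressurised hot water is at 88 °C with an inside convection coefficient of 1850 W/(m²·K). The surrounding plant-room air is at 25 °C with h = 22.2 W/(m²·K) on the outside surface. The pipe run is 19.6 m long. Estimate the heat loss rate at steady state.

Q ≈ 15200 W

Cylindrical conduction, so R = ln(r₂/r₁)/(2πkL) per layer, in series:
R_inner film = 1/(h_i·2πr₁L) = 1/(1850×2π×0.08×19.6) = 5.487×10^-5 K/W
R_cast iron pipe wall = ln(90/80)/(2π×53.3×19.6) = 1.794×10^-5 K/W
R_outer film = 1/(h_o·2πr_oL) = 1/(22.2×2π×0.09×19.6) = 0.004064 K/W
R_total = 0.004137 K/W
Q = ΔT/R_total = 63/0.004137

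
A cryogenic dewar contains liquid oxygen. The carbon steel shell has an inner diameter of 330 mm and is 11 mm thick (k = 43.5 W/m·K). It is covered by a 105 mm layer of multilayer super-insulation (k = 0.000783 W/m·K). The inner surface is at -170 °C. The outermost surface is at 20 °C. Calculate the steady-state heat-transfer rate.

Radial (spherical) resistances in series:
R_carbon steel shell = (1/0.165 − 1/0.176)/(4π×43.5) = 6.929×10^-4 K/W
R_multilayer super-insulation = (1/0.176 − 1/0.281)/(4π×0.000783) = 215.8 K/W
R_total = 215.8 K/W
Q = ΔT/R_total = 190/215.8

Q ≈ 0.881 W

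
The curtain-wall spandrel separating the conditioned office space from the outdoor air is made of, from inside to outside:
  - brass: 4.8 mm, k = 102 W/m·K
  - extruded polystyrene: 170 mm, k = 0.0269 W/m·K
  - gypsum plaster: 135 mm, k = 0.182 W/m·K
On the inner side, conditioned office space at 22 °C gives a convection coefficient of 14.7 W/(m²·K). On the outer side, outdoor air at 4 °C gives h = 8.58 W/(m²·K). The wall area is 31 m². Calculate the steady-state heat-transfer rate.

Q ≈ 77 W

Model the wall as resistances in series:
R_inner film = 1/(h_i·A) = 1/(14.7×31) = 0.002194 K/W
R_brass = L/(kA) = 0.0048/(102×31) = 1.518×10^-6 K/W
R_extruded polystyrene = L/(kA) = 0.17/(0.0269×31) = 0.2039 K/W
R_gypsum plaster = L/(kA) = 0.135/(0.182×31) = 0.02393 K/W
R_outer film = 1/(h_o·A) = 1/(8.58×31) = 0.00376 K/W
R_total = 0.2337 K/W
Q = ΔT / R_total = 18 / 0.2337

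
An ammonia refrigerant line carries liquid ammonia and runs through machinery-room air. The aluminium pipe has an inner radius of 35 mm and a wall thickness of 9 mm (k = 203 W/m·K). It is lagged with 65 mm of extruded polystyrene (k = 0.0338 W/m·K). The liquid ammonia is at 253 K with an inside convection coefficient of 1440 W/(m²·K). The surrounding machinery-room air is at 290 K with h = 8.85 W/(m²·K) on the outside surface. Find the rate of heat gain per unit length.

Treating each annulus and film as a series resistance:
R_inner film = 1/(h_i·2πr₁L) = 1/(1440×2π×0.035×1) = 0.003158 K/W
R_aluminium pipe wall = ln(44/35)/(2π×203×1) = 1.794×10^-4 K/W
R_extruded polystyrene = ln(109/44)/(2π×0.0338×1) = 4.272 K/W
R_outer film = 1/(h_o·2πr_oL) = 1/(8.85×2π×0.109×1) = 0.165 K/W
R_total = 4.44 K/W
Q = ΔT/R_total = 37/4.44

q′ ≈ 8.33 W/m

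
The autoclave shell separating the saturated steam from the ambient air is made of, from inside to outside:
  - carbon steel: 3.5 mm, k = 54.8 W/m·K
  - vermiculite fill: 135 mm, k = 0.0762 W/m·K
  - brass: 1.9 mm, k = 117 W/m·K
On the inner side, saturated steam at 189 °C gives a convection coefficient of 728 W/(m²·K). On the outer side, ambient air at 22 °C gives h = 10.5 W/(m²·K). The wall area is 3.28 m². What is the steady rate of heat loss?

Thermal resistances in series:
R_inner film = 1/(h_i·A) = 1/(728×3.28) = 4.188×10^-4 K/W
R_carbon steel = L/(kA) = 0.0035/(54.8×3.28) = 1.947×10^-5 K/W
R_vermiculite fill = L/(kA) = 0.135/(0.0762×3.28) = 0.5401 K/W
R_brass = L/(kA) = 0.0019/(117×3.28) = 4.951×10^-6 K/W
R_outer film = 1/(h_o·A) = 1/(10.5×3.28) = 0.02904 K/W
R_total = 0.5696 K/W
Q = ΔT / R_total = 167 / 0.5696

Q ≈ 293 W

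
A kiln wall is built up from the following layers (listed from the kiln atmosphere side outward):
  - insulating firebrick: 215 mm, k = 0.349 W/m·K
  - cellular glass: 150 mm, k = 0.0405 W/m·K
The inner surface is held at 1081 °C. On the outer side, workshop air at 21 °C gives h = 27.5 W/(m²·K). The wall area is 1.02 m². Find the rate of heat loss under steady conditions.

Q ≈ 248 W

Thermal resistances in series:
R_insulating firebrick = L/(kA) = 0.215/(0.349×1.02) = 0.604 K/W
R_cellular glass = L/(kA) = 0.15/(0.0405×1.02) = 3.631 K/W
R_outer film = 1/(h_o·A) = 1/(27.5×1.02) = 0.03565 K/W
R_total = 4.271 K/W
Q = ΔT / R_total = 1060 / 4.271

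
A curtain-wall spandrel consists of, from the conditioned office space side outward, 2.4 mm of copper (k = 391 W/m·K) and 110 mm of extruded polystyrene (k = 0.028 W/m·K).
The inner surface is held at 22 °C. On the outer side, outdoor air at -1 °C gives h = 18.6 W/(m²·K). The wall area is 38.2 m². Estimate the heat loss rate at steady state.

Q ≈ 221 W

Series thermal resistances:
R_copper = L/(kA) = 0.0024/(391×38.2) = 1.607×10^-7 K/W
R_extruded polystyrene = L/(kA) = 0.11/(0.028×38.2) = 0.1028 K/W
R_outer film = 1/(h_o·A) = 1/(18.6×38.2) = 0.001407 K/W
R_total = 0.1042 K/W
Q = ΔT / R_total = 23 / 0.1042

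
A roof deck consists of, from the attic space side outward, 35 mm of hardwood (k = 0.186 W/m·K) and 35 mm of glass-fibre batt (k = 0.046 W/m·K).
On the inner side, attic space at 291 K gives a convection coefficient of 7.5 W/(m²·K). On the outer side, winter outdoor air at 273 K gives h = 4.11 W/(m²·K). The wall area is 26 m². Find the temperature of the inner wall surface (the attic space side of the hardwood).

Treating each layer as a thermal resistance in series:
R_inner film = 1/(h_i·A) = 1/(7.5×26) = 0.005128 K/W
R_hardwood = L/(kA) = 0.035/(0.186×26) = 0.007237 K/W
R_glass-fibre batt = L/(kA) = 0.035/(0.046×26) = 0.02926 K/W
R_outer film = 1/(h_o·A) = 1/(4.11×26) = 0.009358 K/W
R_total = 0.05099 K/W;  Q = ΔT/R_total = 18/0.05099 = 353 W
T_interface = T_inner − Q·ΣR(inner→interface) = 291 − 353×0.005128

T ≈ 289 K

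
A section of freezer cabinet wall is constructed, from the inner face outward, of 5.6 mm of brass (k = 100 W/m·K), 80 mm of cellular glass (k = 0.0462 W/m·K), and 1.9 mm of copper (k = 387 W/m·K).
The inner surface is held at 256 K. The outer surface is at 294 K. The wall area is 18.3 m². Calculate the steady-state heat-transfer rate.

Q ≈ 402 W

Treating each layer as a thermal resistance in series:
R_brass = L/(kA) = 0.0056/(100×18.3) = 3.06×10^-6 K/W
R_cellular glass = L/(kA) = 0.08/(0.0462×18.3) = 0.09462 K/W
R_copper = L/(kA) = 0.0019/(387×18.3) = 2.683×10^-7 K/W
R_total = 0.09463 K/W
Q = ΔT / R_total = 38 / 0.09463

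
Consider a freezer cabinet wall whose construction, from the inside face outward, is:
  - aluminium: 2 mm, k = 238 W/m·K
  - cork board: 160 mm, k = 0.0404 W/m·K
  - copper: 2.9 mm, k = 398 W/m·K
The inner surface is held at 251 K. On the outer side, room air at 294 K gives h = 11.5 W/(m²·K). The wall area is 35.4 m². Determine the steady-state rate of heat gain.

Series thermal resistances:
R_aluminium = L/(kA) = 0.002/(238×35.4) = 2.374×10^-7 K/W
R_cork board = L/(kA) = 0.16/(0.0404×35.4) = 0.1119 K/W
R_copper = L/(kA) = 0.0029/(398×35.4) = 2.058×10^-7 K/W
R_outer film = 1/(h_o·A) = 1/(11.5×35.4) = 0.002456 K/W
R_total = 0.1143 K/W
Q = ΔT / R_total = 43 / 0.1143

Q ≈ 376 W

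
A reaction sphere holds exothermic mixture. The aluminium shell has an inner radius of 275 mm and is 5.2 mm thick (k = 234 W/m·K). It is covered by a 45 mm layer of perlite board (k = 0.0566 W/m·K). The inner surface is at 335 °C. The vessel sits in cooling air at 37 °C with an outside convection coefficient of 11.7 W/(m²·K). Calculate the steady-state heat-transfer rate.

Radial (spherical) resistances in series:
R_aluminium shell = (1/0.275 − 1/0.2802)/(4π×234) = 2.295×10^-5 K/W
R_perlite board = (1/0.2802 − 1/0.3252)/(4π×0.0566) = 0.6943 K/W
R_outer film = 1/(h·4πr_o²) = 1/(11.7×4π×0.3252²) = 0.06431 K/W
R_total = 0.7587 K/W
Q = ΔT/R_total = 298/0.7587

Q ≈ 393 W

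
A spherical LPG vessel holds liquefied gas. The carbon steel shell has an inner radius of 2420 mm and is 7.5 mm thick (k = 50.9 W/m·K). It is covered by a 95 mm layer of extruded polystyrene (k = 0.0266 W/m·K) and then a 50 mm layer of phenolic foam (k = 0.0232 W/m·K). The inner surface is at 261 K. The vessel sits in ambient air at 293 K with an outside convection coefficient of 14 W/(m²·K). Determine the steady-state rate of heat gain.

Q ≈ 434 W

For a spherical shell R = (1/r₁ − 1/r₂)/(4πk); film R = 1/(h·4πr²). In series:
R_carbon steel shell = (1/2.42 − 1/2.4275)/(4π×50.9) = 1.996×10^-6 K/W
R_extruded polystyrene = (1/2.4275 − 1/2.5225)/(4π×0.0266) = 0.04641 K/W
R_phenolic foam = (1/2.5225 − 1/2.5725)/(4π×0.0232) = 0.02643 K/W
R_outer film = 1/(h·4πr_o²) = 1/(14×4π×2.5725²) = 8.589×10^-4 K/W
R_total = 0.0737 K/W
Q = ΔT/R_total = 32/0.0737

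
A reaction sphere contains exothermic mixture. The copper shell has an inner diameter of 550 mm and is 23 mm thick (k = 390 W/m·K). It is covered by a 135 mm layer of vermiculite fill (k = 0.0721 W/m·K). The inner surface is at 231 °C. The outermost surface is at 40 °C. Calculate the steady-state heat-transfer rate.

Each spherical layer contributes R = (1/r_i − 1/r_o)/(4πk):
R_copper shell = (1/0.275 − 1/0.298)/(4π×390) = 5.727×10^-5 K/W
R_vermiculite fill = (1/0.298 − 1/0.433)/(4π×0.0721) = 1.155 K/W
R_total = 1.155 K/W
Q = ΔT/R_total = 191/1.155

Q ≈ 165 W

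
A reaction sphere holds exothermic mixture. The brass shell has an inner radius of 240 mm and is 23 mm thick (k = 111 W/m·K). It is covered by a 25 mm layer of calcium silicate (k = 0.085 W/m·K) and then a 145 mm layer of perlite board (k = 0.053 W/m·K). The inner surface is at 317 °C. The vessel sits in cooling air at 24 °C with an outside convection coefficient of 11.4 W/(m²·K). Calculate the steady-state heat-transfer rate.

Spherical conduction: R = (1/r_in − 1/r_out)/(4πk) per layer; series-sum.
R_brass shell = (1/0.24 − 1/0.263)/(4π×111) = 2.612×10^-4 K/W
R_calcium silicate = (1/0.263 − 1/0.288)/(4π×0.085) = 0.309 K/W
R_perlite board = (1/0.288 − 1/0.433)/(4π×0.053) = 1.746 K/W
R_outer film = 1/(h·4πr_o²) = 1/(11.4×4π×0.433²) = 0.03723 K/W
R_total = 2.092 K/W
Q = ΔT/R_total = 293/2.092

Q ≈ 140 W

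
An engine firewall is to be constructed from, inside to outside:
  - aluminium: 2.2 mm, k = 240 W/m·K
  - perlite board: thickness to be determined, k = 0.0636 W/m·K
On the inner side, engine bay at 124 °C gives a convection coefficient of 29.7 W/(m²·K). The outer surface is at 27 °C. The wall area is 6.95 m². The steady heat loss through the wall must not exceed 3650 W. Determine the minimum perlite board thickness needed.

Using the resistance-network approach (series):
R_inner film = 1/(h_i·A) = 1/(29.7×6.95) = 0.004845 K/W
R_aluminium = L/(kA) = 0.0022/(240×6.95) = 1.319×10^-6 K/W
Sum of the known resistances R_other = 0.004846 K/W
Required total resistance R_tot = ΔT/Q_allow = 97/3650 = 0.02658 K/W
R_perlite board = R_tot − R_other = 0.02173 K/W
L = R·k·A = 0.02173×0.0636×6.95

L ≈ 9.6 mm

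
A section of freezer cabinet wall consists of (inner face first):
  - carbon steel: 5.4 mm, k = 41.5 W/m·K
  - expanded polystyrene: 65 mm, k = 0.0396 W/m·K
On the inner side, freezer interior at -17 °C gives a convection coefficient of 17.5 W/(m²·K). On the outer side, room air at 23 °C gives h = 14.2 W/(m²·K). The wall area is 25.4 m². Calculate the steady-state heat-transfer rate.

Model the wall as resistances in series:
R_inner film = 1/(h_i·A) = 1/(17.5×25.4) = 0.00225 K/W
R_carbon steel = L/(kA) = 0.0054/(41.5×25.4) = 5.123×10^-6 K/W
R_expanded polystyrene = L/(kA) = 0.065/(0.0396×25.4) = 0.06462 K/W
R_outer film = 1/(h_o·A) = 1/(14.2×25.4) = 0.002773 K/W
R_total = 0.06965 K/W
Q = ΔT / R_total = 40 / 0.06965

Q ≈ 574 W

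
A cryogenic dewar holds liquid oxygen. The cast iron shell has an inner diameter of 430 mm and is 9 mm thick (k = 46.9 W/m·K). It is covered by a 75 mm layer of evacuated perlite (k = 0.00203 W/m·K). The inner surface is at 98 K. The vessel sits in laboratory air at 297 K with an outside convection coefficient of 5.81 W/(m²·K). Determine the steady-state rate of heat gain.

Q ≈ 4.52 W

Radial (spherical) resistances in series:
R_cast iron shell = (1/0.215 − 1/0.224)/(4π×46.9) = 3.171×10^-4 K/W
R_evacuated perlite = (1/0.224 − 1/0.299)/(4π×0.00203) = 43.9 K/W
R_outer film = 1/(h·4πr_o²) = 1/(5.81×4π×0.299²) = 0.1532 K/W
R_total = 44.05 K/W
Q = ΔT/R_total = 199/44.05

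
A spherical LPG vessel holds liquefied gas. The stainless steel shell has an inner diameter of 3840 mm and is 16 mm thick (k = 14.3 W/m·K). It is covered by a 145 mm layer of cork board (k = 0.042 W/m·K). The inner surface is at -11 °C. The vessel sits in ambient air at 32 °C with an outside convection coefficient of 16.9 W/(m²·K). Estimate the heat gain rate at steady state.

Q ≈ 620 W

Spherical conduction: R = (1/r_in − 1/r_out)/(4πk) per layer; series-sum.
R_stainless steel shell = (1/1.92 − 1/1.936)/(4π×14.3) = 2.395×10^-5 K/W
R_cork board = (1/1.936 − 1/2.081)/(4π×0.042) = 0.06819 K/W
R_outer film = 1/(h·4πr_o²) = 1/(16.9×4π×2.081²) = 0.001087 K/W
R_total = 0.0693 K/W
Q = ΔT/R_total = 43/0.0693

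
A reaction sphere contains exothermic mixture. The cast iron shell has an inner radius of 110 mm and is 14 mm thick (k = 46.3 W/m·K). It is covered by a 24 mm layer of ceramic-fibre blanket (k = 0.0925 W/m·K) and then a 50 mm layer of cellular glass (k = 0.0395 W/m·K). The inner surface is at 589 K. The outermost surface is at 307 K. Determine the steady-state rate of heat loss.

Spherical conduction: R = (1/r_in − 1/r_out)/(4πk) per layer; series-sum.
R_cast iron shell = (1/0.11 − 1/0.124)/(4π×46.3) = 0.001764 K/W
R_ceramic-fibre blanket = (1/0.124 − 1/0.148)/(4π×0.0925) = 1.125 K/W
R_cellular glass = (1/0.148 − 1/0.198)/(4π×0.0395) = 3.437 K/W
R_total = 4.564 K/W
Q = ΔT/R_total = 282/4.564

Q ≈ 61.8 W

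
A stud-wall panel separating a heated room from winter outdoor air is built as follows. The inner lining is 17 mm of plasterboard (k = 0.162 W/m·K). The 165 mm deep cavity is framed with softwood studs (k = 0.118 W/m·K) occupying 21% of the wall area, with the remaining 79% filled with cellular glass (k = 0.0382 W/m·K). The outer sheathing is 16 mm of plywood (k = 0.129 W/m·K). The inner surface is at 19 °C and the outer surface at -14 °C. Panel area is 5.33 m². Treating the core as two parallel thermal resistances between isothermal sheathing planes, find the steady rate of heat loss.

Sheathing layers in series; stud and cavity paths in parallel between them.
R_inner = 0.017/(0.162×5.33) = 0.01969 K/W
R_stud  = 0.165/(0.118×0.21×5.33) = 1.249 K/W
R_cav   = 0.165/(0.0382×0.79×5.33) = 1.026 K/W
1/R_core = 1/R_stud + 1/R_cav → R_core = 0.5633 K/W
R_outer = 0.016/(0.129×5.33) = 0.02327 K/W
R_total = 0.6062 K/W
Q = ΔT/R_total = 33/0.6062

Q ≈ 54.4 W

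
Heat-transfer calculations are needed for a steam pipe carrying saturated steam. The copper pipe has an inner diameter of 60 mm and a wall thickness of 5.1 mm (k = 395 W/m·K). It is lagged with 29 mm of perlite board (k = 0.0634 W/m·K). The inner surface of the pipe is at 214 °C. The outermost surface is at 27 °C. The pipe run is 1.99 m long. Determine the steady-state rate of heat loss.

Treating each annulus and film as a series resistance:
R_copper pipe wall = ln(35.1/30)/(2π×395×1.99) = 3.179×10^-5 K/W
R_perlite board = ln(64.1/35.1)/(2π×0.0634×1.99) = 0.7597 K/W
R_total = 0.7597 K/W
Q = ΔT/R_total = 187/0.7597

Q ≈ 246 W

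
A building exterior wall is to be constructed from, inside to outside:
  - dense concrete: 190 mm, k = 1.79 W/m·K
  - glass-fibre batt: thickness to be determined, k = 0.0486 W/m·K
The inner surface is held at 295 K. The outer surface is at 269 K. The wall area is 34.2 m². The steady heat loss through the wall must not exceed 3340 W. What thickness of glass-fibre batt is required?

Thermal resistances in series:
R_dense concrete = L/(kA) = 0.19/(1.79×34.2) = 0.003104 K/W
Sum of the known resistances R_other = 0.003104 K/W
Required total resistance R_tot = ΔT/Q_allow = 26/3340 = 0.007784 K/W
R_glass-fibre batt = R_tot − R_other = 0.004681 K/W
L = R·k·A = 0.004681×0.0486×34.2

L ≈ 7.78 mm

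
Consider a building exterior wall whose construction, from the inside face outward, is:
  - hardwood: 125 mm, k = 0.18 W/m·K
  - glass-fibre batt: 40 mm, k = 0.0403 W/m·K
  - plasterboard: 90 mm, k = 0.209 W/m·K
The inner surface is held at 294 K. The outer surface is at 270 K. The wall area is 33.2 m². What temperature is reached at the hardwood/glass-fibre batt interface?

Model the wall as resistances in series:
R_hardwood = L/(kA) = 0.125/(0.18×33.2) = 0.02092 K/W
R_glass-fibre batt = L/(kA) = 0.04/(0.0403×33.2) = 0.0299 K/W
R_plasterboard = L/(kA) = 0.09/(0.209×33.2) = 0.01297 K/W
R_total = 0.06378 K/W;  Q = ΔT/R_total = 24/0.06378 = 376.3 W
T_interface = T_inner − Q·ΣR(inner→interface) = 294 − 376×0.02092

T ≈ 286 K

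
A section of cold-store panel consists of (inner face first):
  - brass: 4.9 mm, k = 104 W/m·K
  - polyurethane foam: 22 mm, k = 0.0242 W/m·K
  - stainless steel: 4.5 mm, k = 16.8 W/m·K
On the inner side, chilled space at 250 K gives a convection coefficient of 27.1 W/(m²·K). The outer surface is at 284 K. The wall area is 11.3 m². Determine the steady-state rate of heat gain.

Model the wall as resistances in series:
R_inner film = 1/(h_i·A) = 1/(27.1×11.3) = 0.003266 K/W
R_brass = L/(kA) = 0.0049/(104×11.3) = 4.17×10^-6 K/W
R_polyurethane foam = L/(kA) = 0.022/(0.0242×11.3) = 0.08045 K/W
R_stainless steel = L/(kA) = 0.0045/(16.8×11.3) = 2.37×10^-5 K/W
R_total = 0.08374 K/W
Q = ΔT / R_total = 34 / 0.08374

Q ≈ 406 W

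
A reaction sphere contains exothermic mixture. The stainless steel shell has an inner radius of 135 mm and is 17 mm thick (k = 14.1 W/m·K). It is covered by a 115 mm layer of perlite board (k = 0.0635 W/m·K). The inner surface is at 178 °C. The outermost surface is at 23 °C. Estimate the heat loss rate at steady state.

Each spherical layer contributes R = (1/r_i − 1/r_o)/(4πk):
R_stainless steel shell = (1/0.135 − 1/0.152)/(4π×14.1) = 0.004676 K/W
R_perlite board = (1/0.152 − 1/0.267)/(4π×0.0635) = 3.551 K/W
R_total = 3.556 K/W
Q = ΔT/R_total = 155/3.556

Q ≈ 43.6 W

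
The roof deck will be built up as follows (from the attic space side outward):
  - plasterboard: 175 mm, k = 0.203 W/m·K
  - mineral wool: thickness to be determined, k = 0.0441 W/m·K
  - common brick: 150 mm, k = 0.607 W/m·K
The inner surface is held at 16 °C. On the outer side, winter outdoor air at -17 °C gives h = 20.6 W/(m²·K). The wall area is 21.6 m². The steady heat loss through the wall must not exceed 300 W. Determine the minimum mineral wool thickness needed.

Treating each layer as a thermal resistance in series:
R_plasterboard = L/(kA) = 0.175/(0.203×21.6) = 0.03991 K/W
R_common brick = L/(kA) = 0.15/(0.607×21.6) = 0.01144 K/W
R_outer film = 1/(h_o·A) = 1/(20.6×21.6) = 0.002247 K/W
Sum of the known resistances R_other = 0.0536 K/W
Required total resistance R_tot = ΔT/Q_allow = 33/300 = 0.11 K/W
R_mineral wool = R_tot − R_other = 0.0564 K/W
L = R·k·A = 0.0564×0.0441×21.6

L ≈ 53.7 mm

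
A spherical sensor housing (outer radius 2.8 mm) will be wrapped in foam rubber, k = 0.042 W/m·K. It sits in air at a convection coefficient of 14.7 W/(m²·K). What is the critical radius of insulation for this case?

r_cr ≈ 5.71 mm

For a sphere r_cr = 2k/h = 2×0.042/14.7
r_cr = 5.71 mm; since the bare radius (2.8 mm) is below r_cr, adding a thin layer of insulation will *increase* heat loss.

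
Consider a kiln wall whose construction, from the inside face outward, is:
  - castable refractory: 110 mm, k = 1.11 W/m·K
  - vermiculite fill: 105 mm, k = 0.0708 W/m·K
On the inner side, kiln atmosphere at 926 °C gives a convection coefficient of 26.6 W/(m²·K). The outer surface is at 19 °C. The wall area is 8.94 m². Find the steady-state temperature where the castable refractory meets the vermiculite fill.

T ≈ 849 °C

Series thermal resistances:
R_inner film = 1/(h_i·A) = 1/(26.6×8.94) = 0.004205 K/W
R_castable refractory = L/(kA) = 0.11/(1.11×8.94) = 0.01108 K/W
R_vermiculite fill = L/(kA) = 0.105/(0.0708×8.94) = 0.1659 K/W
R_total = 0.1812 K/W;  Q = ΔT/R_total = 907/0.1812 = 5006 W
T_interface = T_inner − Q·ΣR(inner→interface) = 926 − 5010×0.01529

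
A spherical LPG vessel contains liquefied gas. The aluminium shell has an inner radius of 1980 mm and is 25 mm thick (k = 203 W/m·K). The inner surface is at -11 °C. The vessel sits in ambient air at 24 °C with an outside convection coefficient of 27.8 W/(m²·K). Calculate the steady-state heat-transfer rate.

Each spherical layer contributes R = (1/r_i − 1/r_o)/(4πk):
R_aluminium shell = (1/1.98 − 1/2.005)/(4π×203) = 2.469×10^-6 K/W
R_outer film = 1/(h·4πr_o²) = 1/(27.8×4π×2.005²) = 7.121×10^-4 K/W
R_total = 7.145×10^-4 K/W
Q = ΔT/R_total = 35/7.145×10^-4

Q ≈ 49000 W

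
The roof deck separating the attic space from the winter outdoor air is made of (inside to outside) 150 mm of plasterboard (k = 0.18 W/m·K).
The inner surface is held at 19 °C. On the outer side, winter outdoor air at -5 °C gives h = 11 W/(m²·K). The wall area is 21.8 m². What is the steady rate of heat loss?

Q ≈ 566 W

Model the wall as resistances in series:
R_plasterboard = L/(kA) = 0.15/(0.18×21.8) = 0.03823 K/W
R_outer film = 1/(h_o·A) = 1/(11×21.8) = 0.00417 K/W
R_total = 0.0424 K/W
Q = ΔT / R_total = 24 / 0.0424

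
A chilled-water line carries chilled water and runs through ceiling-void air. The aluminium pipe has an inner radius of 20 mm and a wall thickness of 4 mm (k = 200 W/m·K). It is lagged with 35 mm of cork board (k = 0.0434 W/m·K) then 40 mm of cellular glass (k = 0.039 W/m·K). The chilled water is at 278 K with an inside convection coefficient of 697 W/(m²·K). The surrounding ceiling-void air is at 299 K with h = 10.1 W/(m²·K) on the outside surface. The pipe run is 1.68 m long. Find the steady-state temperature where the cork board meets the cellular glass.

T ≈ 290 K

Cylindrical conduction, so R = ln(r₂/r₁)/(2πkL) per layer, in series:
R_inner film = 1/(h_i·2πr₁L) = 1/(697×2π×0.02×1.68) = 0.006796 K/W
R_aluminium pipe wall = ln(24/20)/(2π×200×1.68) = 8.636×10^-5 K/W
R_cork board = ln(59/24)/(2π×0.0434×1.68) = 1.963 K/W
R_cellular glass = ln(99/59)/(2π×0.039×1.68) = 1.257 K/W
R_outer film = 1/(h_o·2πr_oL) = 1/(10.1×2π×0.099×1.68) = 0.09474 K/W
R_total = 3.322 K/W
Q = ΔT/R_total = 21/3.322
Q = 6.32 W
T_interface = T_inner + Q·ΣR(inner→interface) = 278 + 6.32×1.97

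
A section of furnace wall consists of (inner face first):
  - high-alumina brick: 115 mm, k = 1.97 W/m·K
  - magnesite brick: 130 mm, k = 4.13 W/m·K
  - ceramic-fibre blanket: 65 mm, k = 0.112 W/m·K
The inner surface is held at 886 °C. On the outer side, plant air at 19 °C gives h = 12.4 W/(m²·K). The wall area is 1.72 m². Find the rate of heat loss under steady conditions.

Thermal resistances in series:
R_high-alumina brick = L/(kA) = 0.115/(1.97×1.72) = 0.03394 K/W
R_magnesite brick = L/(kA) = 0.13/(4.13×1.72) = 0.0183 K/W
R_ceramic-fibre blanket = L/(kA) = 0.065/(0.112×1.72) = 0.3374 K/W
R_outer film = 1/(h_o·A) = 1/(12.4×1.72) = 0.04689 K/W
R_total = 0.4365 K/W
Q = ΔT / R_total = 867 / 0.4365

Q ≈ 1990 W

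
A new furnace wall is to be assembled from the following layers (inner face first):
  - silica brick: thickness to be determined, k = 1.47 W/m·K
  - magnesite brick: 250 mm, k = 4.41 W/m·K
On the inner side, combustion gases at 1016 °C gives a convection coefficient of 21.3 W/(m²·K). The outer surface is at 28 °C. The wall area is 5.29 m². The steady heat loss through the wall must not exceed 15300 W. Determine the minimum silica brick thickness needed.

L ≈ 350 mm

Thermal resistances in series:
R_inner film = 1/(h_i·A) = 1/(21.3×5.29) = 0.008875 K/W
R_magnesite brick = L/(kA) = 0.25/(4.41×5.29) = 0.01072 K/W
Sum of the known resistances R_other = 0.01959 K/W
Required total resistance R_tot = ΔT/Q_allow = 988/15300 = 0.06458 K/W
R_silica brick = R_tot − R_other = 0.04498 K/W
L = R·k·A = 0.04498×1.47×5.29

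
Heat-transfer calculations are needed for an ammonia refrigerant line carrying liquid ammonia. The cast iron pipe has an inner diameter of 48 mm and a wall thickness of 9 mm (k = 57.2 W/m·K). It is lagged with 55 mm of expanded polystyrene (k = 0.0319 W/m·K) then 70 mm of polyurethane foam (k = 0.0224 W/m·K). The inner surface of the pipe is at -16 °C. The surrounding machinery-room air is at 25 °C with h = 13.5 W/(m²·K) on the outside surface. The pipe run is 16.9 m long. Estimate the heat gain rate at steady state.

Cylindrical conduction, so R = ln(r₂/r₁)/(2πkL) per layer, in series:
R_cast iron pipe wall = ln(33/24)/(2π×57.2×16.9) = 5.243×10^-5 K/W
R_expanded polystyrene = ln(88/33)/(2π×0.0319×16.9) = 0.2896 K/W
R_polyurethane foam = ln(158/88)/(2π×0.0224×16.9) = 0.2461 K/W
R_outer film = 1/(h_o·2πr_oL) = 1/(13.5×2π×0.158×16.9) = 0.004415 K/W
R_total = 0.5401 K/W
Q = ΔT/R_total = 41/0.5401

Q ≈ 75.9 W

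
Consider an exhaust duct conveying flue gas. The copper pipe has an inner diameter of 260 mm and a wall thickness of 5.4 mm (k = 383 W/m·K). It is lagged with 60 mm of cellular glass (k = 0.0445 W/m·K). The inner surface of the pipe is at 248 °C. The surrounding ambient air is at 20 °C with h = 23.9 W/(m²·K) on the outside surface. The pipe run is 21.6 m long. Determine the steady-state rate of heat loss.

Q ≈ 3660 W

Treating each annulus and film as a series resistance:
R_copper pipe wall = ln(135.4/130)/(2π×383×21.6) = 7.83×10^-7 K/W
R_cellular glass = ln(195.4/135.4)/(2π×0.0445×21.6) = 0.06074 K/W
R_outer film = 1/(h_o·2πr_oL) = 1/(23.9×2π×0.1954×21.6) = 0.001578 K/W
R_total = 0.06232 K/W
Q = ΔT/R_total = 228/0.06232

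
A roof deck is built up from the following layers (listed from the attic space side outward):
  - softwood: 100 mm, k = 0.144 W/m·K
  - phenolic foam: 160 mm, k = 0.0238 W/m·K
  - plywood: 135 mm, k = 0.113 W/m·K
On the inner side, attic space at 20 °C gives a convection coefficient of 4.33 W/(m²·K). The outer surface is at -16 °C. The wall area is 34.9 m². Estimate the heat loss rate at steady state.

Model the wall as resistances in series:
R_inner film = 1/(h_i·A) = 1/(4.33×34.9) = 0.006617 K/W
R_softwood = L/(kA) = 0.1/(0.144×34.9) = 0.0199 K/W
R_phenolic foam = L/(kA) = 0.16/(0.0238×34.9) = 0.1926 K/W
R_plywood = L/(kA) = 0.135/(0.113×34.9) = 0.03423 K/W
R_total = 0.2534 K/W
Q = ΔT / R_total = 36 / 0.2534

Q ≈ 142 W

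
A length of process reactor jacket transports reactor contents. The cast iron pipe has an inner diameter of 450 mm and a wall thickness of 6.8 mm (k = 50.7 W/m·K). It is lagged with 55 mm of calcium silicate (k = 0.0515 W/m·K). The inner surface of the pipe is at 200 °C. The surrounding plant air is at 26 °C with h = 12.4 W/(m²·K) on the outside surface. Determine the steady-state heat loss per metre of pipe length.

q′ ≈ 248 W/m

Per-layer cylindrical resistances, series-summed:
R_cast iron pipe wall = ln(231.8/225)/(2π×50.7×1) = 9.347×10^-5 K/W
R_calcium silicate = ln(286.8/231.8)/(2π×0.0515×1) = 0.658 K/W
R_outer film = 1/(h_o·2πr_oL) = 1/(12.4×2π×0.2868×1) = 0.04475 K/W
R_total = 0.7028 K/W
Q = ΔT/R_total = 174/0.7028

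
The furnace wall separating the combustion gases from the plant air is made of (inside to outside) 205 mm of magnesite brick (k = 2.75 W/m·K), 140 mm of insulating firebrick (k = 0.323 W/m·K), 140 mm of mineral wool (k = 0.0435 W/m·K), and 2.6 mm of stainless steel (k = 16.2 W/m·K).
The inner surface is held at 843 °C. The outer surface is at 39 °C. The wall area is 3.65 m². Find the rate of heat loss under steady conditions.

Q ≈ 787 W

Series thermal resistances:
R_magnesite brick = L/(kA) = 0.205/(2.75×3.65) = 0.02042 K/W
R_insulating firebrick = L/(kA) = 0.14/(0.323×3.65) = 0.1187 K/W
R_mineral wool = L/(kA) = 0.14/(0.0435×3.65) = 0.8818 K/W
R_stainless steel = L/(kA) = 0.0026/(16.2×3.65) = 4.397×10^-5 K/W
R_total = 1.021 K/W
Q = ΔT / R_total = 804 / 1.021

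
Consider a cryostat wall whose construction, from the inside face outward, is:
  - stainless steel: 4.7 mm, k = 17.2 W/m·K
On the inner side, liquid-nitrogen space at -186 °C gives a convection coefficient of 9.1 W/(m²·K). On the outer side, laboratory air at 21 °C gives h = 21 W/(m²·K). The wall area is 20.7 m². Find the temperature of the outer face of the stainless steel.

Treating each layer as a thermal resistance in series:
R_inner film = 1/(h_i·A) = 1/(9.1×20.7) = 0.005309 K/W
R_stainless steel = L/(kA) = 0.0047/(17.2×20.7) = 1.32×10^-5 K/W
R_outer film = 1/(h_o·A) = 1/(21×20.7) = 0.0023 K/W
R_total = 0.007622 K/W;  Q = ΔT/R_total = 207/0.007622 = 27160 W
T_interface = T_inner + Q·ΣR(inner→interface) = -186 + 27200×0.005322

T ≈ -41.5 °C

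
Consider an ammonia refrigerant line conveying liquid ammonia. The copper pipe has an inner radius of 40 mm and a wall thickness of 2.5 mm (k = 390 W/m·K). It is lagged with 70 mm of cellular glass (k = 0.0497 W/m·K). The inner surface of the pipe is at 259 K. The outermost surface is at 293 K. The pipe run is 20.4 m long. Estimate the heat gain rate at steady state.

Q ≈ 222 W

Treating each annulus and film as a series resistance:
R_copper pipe wall = ln(42.5/40)/(2π×390×20.4) = 1.213×10^-6 K/W
R_cellular glass = ln(112.5/42.5)/(2π×0.0497×20.4) = 0.1528 K/W
R_total = 0.1528 K/W
Q = ΔT/R_total = 34/0.1528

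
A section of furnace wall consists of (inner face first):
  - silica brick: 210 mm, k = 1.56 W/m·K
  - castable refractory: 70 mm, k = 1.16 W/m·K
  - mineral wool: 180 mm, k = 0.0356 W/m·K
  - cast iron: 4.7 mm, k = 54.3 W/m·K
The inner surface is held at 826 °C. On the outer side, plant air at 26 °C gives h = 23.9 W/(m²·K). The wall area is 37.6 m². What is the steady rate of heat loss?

Thermal resistances in series:
R_silica brick = L/(kA) = 0.21/(1.56×37.6) = 0.00358 K/W
R_castable refractory = L/(kA) = 0.07/(1.16×37.6) = 0.001605 K/W
R_mineral wool = L/(kA) = 0.18/(0.0356×37.6) = 0.1345 K/W
R_cast iron = L/(kA) = 0.0047/(54.3×37.6) = 2.302×10^-6 K/W
R_outer film = 1/(h_o·A) = 1/(23.9×37.6) = 0.001113 K/W
R_total = 0.1408 K/W
Q = ΔT / R_total = 800 / 0.1408

Q ≈ 5680 W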